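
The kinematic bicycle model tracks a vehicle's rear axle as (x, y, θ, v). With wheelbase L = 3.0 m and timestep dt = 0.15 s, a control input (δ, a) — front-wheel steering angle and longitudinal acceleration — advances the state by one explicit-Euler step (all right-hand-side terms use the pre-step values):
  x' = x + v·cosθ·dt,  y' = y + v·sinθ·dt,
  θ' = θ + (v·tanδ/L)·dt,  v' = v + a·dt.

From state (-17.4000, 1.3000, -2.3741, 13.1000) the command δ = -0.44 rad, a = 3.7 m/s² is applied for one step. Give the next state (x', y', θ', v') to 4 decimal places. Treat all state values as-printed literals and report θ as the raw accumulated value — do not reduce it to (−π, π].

x' = -17.4000 + 13.1000·cos(-2.3741)·0.15 = -18.8141
y' = 1.3000 + 13.1000·sin(-2.3741)·0.15 = -0.0644
θ' = -2.3741 + (13.1000/3.0)·tan(-0.44)·0.15 = -2.6825
v' = 13.1000 + 3.7000·0.15 = 13.6550

(-18.8141, -0.0644, -2.6825, 13.6550)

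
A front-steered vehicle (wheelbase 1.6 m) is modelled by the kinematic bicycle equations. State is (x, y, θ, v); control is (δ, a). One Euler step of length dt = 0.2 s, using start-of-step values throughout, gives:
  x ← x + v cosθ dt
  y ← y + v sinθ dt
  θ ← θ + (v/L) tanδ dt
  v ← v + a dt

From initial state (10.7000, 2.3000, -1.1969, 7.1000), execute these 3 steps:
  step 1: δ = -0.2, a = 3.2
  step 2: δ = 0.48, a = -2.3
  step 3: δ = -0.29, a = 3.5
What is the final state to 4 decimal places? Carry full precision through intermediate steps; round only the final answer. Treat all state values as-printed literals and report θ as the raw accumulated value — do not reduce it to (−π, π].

(12.4525, -1.6566, -1.1447, 7.9800)

after step 1 (δ=-0.2, a=3.2): (11.218648, 0.978106, -1.376805, 7.740000)
after step 2 (δ=0.48, a=-2.3): (11.517067, -0.540858, -0.873114, 7.280000)
after step 3 (δ=-0.29, a=3.5): (12.452464, -1.656639, -1.144670, 7.980000)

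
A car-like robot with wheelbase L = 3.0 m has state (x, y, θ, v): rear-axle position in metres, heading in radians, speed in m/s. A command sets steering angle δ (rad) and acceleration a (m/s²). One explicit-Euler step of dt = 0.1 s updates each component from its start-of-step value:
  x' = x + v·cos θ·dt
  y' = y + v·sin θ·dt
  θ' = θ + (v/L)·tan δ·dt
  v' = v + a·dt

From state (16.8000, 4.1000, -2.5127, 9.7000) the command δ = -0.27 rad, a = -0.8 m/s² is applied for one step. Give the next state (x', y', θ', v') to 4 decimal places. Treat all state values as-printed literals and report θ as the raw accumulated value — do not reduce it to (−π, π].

x' = 16.8000 + 9.7000·cos(-2.5127)·0.1 = 16.0156
y' = 4.1000 + 9.7000·sin(-2.5127)·0.1 = 3.5294
θ' = -2.5127 + (9.7000/3.0)·tan(-0.27)·0.1 = -2.6022
v' = 9.7000 − 0.8000·0.1 = 9.6200

(16.0156, 3.5294, -2.6022, 9.6200)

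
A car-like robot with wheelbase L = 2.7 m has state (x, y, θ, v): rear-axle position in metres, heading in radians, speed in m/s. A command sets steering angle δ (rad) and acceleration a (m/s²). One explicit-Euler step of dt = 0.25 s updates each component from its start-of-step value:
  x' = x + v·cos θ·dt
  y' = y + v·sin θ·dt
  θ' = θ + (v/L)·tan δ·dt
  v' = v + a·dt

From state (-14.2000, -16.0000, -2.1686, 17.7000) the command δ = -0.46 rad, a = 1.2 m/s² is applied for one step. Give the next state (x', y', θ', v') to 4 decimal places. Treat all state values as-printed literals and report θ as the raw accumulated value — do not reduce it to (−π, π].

x' = -14.2000 + 17.7000·cos(-2.1686)·0.25 = -16.6905
y' = -16.0000 + 17.7000·sin(-2.1686)·0.25 = -19.6576
θ' = -2.1686 + (17.7000/2.7)·tan(-0.46)·0.25 = -2.9806
v' = 17.7000 + 1.2000·0.25 = 18.0000

(-16.6905, -19.6576, -2.9806, 18.0000)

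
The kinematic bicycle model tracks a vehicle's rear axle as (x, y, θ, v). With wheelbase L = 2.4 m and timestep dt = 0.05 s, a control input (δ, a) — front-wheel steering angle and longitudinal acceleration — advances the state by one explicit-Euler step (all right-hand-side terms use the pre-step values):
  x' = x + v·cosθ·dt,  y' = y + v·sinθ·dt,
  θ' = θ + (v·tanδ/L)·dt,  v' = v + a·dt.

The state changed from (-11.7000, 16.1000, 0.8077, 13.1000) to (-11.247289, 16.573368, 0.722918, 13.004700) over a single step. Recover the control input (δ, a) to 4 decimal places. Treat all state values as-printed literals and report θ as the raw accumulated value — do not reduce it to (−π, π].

a = (v'−v)/dt = (-0.095300)/0.05 = -1.9060
Δθ = θ'−θ = -0.084782;  (v·dt/L) = 13.1000·0.05/2.4 = 0.272917
tan δ = Δθ·L/(v·dt) = -0.310652  →  δ = -0.3012

δ = -0.3012, a = -1.9060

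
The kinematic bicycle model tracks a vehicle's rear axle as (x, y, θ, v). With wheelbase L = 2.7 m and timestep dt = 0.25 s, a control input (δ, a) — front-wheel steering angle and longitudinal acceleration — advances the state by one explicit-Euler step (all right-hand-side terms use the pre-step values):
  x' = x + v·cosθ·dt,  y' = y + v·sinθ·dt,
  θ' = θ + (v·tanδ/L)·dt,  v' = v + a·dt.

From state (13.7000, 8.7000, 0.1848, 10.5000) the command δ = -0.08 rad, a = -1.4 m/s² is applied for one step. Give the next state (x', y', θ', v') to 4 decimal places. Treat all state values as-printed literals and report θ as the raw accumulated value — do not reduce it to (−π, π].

x' = 13.7000 + 10.5000·cos(0.1848)·0.25 = 16.2803
y' = 8.7000 + 10.5000·sin(0.1848)·0.25 = 9.1823
θ' = 0.1848 + (10.5000/2.7)·tan(-0.08)·0.25 = 0.1069
v' = 10.5000 − 1.4000·0.25 = 10.1500

(16.2803, 9.1823, 0.1069, 10.1500)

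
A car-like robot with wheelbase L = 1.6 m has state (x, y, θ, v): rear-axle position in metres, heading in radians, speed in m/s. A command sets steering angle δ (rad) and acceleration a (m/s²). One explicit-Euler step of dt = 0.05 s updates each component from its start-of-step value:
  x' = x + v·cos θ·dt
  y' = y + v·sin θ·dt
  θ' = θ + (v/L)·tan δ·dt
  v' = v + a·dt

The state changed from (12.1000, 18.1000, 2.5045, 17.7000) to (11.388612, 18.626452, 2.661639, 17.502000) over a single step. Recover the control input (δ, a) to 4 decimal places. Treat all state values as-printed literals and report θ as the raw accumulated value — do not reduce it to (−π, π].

a = (v'−v)/dt = (-0.198000)/0.05 = -3.9600
Δθ = θ'−θ = 0.157139;  (v·dt/L) = 17.7000·0.05/1.6 = 0.553125
tan δ = Δθ·L/(v·dt) = 0.284093  →  δ = 0.2768

δ = 0.2768, a = -3.9600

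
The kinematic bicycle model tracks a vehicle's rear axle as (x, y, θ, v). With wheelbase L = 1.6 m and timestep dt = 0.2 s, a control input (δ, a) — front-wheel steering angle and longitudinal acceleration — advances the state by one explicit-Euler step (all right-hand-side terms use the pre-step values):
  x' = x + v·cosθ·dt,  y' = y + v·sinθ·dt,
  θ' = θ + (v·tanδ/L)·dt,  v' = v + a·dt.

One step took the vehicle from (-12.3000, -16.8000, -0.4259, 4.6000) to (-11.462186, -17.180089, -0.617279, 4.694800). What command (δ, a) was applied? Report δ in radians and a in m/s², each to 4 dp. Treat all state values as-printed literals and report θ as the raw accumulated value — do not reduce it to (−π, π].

δ = -0.3213, a = 0.4740

a = (v'−v)/dt = (0.094800)/0.2 = 0.4740
Δθ = θ'−θ = -0.191379;  (v·dt/L) = 4.6000·0.2/1.6 = 0.575000
tan δ = Δθ·L/(v·dt) = -0.332833  →  δ = -0.3213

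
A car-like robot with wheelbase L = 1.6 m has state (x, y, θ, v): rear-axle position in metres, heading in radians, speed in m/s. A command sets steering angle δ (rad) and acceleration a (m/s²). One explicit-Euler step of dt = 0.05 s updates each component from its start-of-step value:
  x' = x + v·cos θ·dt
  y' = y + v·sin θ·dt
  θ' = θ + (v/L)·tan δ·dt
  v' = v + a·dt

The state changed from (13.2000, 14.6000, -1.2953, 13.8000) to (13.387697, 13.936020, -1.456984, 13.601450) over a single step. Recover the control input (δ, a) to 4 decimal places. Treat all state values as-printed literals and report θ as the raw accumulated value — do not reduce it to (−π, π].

δ = -0.3587, a = -3.9710

a = (v'−v)/dt = (-0.198550)/0.05 = -3.9710
Δθ = θ'−θ = -0.161684;  (v·dt/L) = 13.8000·0.05/1.6 = 0.431250
tan δ = Δθ·L/(v·dt) = -0.374919  →  δ = -0.3587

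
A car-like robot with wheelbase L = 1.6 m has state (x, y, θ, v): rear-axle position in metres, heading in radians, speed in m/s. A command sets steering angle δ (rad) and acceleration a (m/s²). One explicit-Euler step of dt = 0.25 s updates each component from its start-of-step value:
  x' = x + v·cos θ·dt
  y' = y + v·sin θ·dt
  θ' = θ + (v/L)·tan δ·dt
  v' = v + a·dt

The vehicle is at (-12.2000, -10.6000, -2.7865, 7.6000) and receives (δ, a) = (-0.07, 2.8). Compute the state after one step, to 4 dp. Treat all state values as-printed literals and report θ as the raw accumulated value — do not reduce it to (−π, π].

x' = -12.2000 + 7.6000·cos(-2.7865)·0.25 = -13.9815
y' = -10.6000 + 7.6000·sin(-2.7865)·0.25 = -11.2606
θ' = -2.7865 + (7.6000/1.6)·tan(-0.07)·0.25 = -2.8698
v' = 7.6000 + 2.8000·0.25 = 8.3000

(-13.9815, -11.2606, -2.8698, 8.3000)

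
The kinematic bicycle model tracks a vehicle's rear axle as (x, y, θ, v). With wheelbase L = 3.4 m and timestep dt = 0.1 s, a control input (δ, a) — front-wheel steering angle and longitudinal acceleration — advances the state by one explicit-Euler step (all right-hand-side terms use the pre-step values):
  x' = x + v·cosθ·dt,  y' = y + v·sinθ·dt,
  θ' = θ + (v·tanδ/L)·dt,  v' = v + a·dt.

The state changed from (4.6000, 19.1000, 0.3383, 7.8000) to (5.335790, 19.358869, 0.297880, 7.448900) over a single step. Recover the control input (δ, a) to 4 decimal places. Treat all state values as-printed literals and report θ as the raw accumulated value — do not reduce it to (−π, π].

δ = -0.1744, a = -3.5110

a = (v'−v)/dt = (-0.351100)/0.1 = -3.5110
Δθ = θ'−θ = -0.040420;  (v·dt/L) = 7.8000·0.1/3.4 = 0.229412
tan δ = Δθ·L/(v·dt) = -0.176190  →  δ = -0.1744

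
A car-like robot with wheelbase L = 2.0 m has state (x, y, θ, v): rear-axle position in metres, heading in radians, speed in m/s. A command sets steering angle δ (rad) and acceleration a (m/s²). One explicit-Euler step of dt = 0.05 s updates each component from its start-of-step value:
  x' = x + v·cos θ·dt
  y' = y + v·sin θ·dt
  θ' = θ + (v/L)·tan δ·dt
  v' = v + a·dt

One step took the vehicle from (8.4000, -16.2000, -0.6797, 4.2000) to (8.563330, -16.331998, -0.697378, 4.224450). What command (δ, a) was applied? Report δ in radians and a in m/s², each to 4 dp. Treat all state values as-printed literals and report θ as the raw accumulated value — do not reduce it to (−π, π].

a = (v'−v)/dt = (0.024450)/0.05 = 0.4890
Δθ = θ'−θ = -0.017678;  (v·dt/L) = 4.2000·0.05/2.0 = 0.105000
tan δ = Δθ·L/(v·dt) = -0.168362  →  δ = -0.1668

δ = -0.1668, a = 0.4890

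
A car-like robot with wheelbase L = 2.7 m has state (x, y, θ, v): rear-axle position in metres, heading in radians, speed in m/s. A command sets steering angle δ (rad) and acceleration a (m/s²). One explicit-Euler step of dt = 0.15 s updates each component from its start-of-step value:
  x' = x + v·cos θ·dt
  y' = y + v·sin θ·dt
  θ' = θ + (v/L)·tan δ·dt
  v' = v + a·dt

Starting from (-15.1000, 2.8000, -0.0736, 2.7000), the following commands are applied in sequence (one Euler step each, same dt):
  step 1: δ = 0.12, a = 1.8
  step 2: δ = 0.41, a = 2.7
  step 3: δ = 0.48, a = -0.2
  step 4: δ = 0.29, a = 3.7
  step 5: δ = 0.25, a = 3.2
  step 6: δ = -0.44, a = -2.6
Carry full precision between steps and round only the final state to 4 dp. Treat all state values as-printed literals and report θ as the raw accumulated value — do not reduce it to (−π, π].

after step 1 (δ=0.12, a=1.8): (-14.696096, 2.770219, -0.055513, 2.970000)
after step 2 (δ=0.41, a=2.7): (-14.251283, 2.745501, 0.016201, 3.375000)
after step 3 (δ=0.48, a=-0.2): (-13.745099, 2.753702, 0.113816, 3.345000)
after step 4 (δ=0.29, a=3.7): (-13.246595, 2.810686, 0.169271, 3.900000)
after step 5 (δ=0.25, a=3.2): (-12.669956, 2.909237, 0.224595, 4.380000)
after step 6 (δ=-0.44, a=-2.6): (-12.029457, 3.055558, 0.110038, 3.990000)

(-12.0295, 3.0556, 0.1100, 3.9900)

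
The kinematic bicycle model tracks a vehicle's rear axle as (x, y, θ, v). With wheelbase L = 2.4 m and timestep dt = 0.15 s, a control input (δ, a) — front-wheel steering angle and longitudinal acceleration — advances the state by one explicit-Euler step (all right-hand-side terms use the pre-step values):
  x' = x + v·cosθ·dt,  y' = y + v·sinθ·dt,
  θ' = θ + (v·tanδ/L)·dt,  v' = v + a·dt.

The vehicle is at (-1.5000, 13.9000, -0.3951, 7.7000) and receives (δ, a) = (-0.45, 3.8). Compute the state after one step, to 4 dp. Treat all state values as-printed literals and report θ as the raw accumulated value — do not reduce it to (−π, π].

(-0.4340, 13.4554, -0.6276, 8.2700)

x' = -1.5000 + 7.7000·cos(-0.3951)·0.15 = -0.4340
y' = 13.9000 + 7.7000·sin(-0.3951)·0.15 = 13.4554
θ' = -0.3951 + (7.7000/2.4)·tan(-0.45)·0.15 = -0.6276
v' = 7.7000 + 3.8000·0.15 = 8.2700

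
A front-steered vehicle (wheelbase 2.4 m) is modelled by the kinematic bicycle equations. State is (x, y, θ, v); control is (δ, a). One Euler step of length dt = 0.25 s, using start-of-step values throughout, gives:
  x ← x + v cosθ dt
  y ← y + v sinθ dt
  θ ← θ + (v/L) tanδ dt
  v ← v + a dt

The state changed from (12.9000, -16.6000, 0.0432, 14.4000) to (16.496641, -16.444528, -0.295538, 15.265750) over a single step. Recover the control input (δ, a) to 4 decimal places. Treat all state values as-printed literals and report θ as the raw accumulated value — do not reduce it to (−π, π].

δ = -0.2221, a = 3.4630

a = (v'−v)/dt = (0.865750)/0.25 = 3.4630
Δθ = θ'−θ = -0.338738;  (v·dt/L) = 14.4000·0.25/2.4 = 1.500000
tan δ = Δθ·L/(v·dt) = -0.225825  →  δ = -0.2221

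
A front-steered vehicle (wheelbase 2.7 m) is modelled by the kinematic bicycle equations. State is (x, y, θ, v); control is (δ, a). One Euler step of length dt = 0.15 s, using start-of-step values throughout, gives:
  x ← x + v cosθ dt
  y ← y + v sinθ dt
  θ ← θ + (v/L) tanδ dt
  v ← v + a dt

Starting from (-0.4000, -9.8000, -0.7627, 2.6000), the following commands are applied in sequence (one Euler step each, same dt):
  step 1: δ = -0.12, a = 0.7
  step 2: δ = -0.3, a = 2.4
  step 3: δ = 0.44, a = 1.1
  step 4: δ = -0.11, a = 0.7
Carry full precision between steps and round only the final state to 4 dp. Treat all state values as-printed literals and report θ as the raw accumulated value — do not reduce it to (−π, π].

(0.8375, -11.0220, -0.7663, 3.3350)

after step 1 (δ=-0.12, a=0.7): (-0.118040, -10.069442, -0.780117, 2.705000)
after step 2 (δ=-0.3, a=2.4): (0.170379, -10.354831, -0.826603, 3.065000)
after step 3 (δ=0.44, a=1.1): (0.481804, -10.693039, -0.746440, 3.230000)
after step 4 (δ=-0.11, a=0.7): (0.837481, -11.022029, -0.766259, 3.335000)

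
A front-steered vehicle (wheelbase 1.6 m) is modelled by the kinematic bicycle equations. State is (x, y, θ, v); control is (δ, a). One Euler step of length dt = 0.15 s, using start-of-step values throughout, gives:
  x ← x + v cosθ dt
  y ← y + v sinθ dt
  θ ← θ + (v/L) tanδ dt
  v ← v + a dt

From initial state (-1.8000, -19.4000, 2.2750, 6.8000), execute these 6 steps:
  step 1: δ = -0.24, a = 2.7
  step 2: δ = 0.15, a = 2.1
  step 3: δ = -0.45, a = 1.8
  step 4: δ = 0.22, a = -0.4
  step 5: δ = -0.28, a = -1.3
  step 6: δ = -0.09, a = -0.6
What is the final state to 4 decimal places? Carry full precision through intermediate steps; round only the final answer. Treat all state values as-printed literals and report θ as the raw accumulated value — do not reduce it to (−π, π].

after step 1 (δ=-0.24, a=2.7): (-2.460376, -18.622630, 2.118993, 7.205000)
after step 2 (δ=0.15, a=2.1): (-3.023608, -17.700247, 2.221080, 7.520000)
after step 3 (δ=-0.45, a=1.8): (-3.706513, -16.802458, 1.880526, 7.790000)
after step 4 (δ=0.22, a=-0.4): (-4.062673, -15.689560, 2.043838, 7.730000)
after step 5 (δ=-0.28, a=-1.3): (-4.590937, -14.657389, 1.835451, 7.535000)
after step 6 (δ=-0.09, a=-0.6): (-4.886584, -13.566491, 1.771703, 7.445000)

(-4.8866, -13.5665, 1.7717, 7.4450)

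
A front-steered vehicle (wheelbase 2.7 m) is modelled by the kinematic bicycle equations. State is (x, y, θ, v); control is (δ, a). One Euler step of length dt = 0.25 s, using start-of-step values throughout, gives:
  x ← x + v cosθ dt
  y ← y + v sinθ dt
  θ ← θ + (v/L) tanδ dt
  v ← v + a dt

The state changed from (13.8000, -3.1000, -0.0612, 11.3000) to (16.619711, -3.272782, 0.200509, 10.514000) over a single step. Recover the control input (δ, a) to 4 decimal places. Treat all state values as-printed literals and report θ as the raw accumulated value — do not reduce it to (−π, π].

a = (v'−v)/dt = (-0.786000)/0.25 = -3.1440
Δθ = θ'−θ = 0.261709;  (v·dt/L) = 11.3000·0.25/2.7 = 1.046296
tan δ = Δθ·L/(v·dt) = 0.250129  →  δ = 0.2451

δ = 0.2451, a = -3.1440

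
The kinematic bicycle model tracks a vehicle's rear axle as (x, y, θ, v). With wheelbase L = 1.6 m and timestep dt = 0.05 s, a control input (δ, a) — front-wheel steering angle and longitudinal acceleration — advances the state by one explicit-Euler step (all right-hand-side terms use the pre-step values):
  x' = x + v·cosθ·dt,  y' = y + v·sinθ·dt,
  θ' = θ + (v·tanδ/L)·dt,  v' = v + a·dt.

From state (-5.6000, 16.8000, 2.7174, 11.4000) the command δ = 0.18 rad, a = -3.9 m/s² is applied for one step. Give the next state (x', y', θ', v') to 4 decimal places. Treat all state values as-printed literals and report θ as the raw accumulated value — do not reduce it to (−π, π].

x' = -5.6000 + 11.4000·cos(2.7174)·0.05 = -6.1195
y' = 16.8000 + 11.4000·sin(2.7174)·0.05 = 17.0346
θ' = 2.7174 + (11.4000/1.6)·tan(0.18)·0.05 = 2.7822
v' = 11.4000 − 3.9000·0.05 = 11.2050

(-6.1195, 17.0346, 2.7822, 11.2050)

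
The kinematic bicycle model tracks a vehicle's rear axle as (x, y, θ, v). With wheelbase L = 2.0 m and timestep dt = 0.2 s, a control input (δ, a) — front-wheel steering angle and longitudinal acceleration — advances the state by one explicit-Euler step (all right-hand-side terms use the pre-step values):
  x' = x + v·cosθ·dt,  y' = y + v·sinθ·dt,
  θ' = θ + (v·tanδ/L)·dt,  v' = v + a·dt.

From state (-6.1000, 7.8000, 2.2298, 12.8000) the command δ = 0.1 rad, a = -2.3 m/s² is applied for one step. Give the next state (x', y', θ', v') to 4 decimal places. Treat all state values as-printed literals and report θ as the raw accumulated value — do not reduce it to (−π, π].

x' = -6.1000 + 12.8000·cos(2.2298)·0.2 = -7.6676
y' = 7.8000 + 12.8000·sin(2.2298)·0.2 = 9.8239
θ' = 2.2298 + (12.8000/2.0)·tan(0.1)·0.2 = 2.3582
v' = 12.8000 − 2.3000·0.2 = 12.3400

(-7.6676, 9.8239, 2.3582, 12.3400)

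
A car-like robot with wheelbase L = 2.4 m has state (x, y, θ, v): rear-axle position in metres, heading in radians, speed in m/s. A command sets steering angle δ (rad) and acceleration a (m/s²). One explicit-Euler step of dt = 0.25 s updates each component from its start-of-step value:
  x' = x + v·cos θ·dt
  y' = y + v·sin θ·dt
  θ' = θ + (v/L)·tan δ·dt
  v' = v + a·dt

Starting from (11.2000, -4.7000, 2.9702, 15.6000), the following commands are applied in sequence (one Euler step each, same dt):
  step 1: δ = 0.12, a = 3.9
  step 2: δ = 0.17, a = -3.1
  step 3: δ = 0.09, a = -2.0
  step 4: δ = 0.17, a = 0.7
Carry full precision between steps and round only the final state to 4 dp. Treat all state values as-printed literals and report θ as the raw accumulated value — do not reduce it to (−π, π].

after step 1 (δ=0.12, a=3.9): (7.357142, -4.034836, 3.166141, 16.575000)
after step 2 (δ=0.17, a=-3.1): (3.214641, -4.136550, 3.462518, 15.800000)
after step 3 (δ=0.09, a=-2.0): (-0.533688, -5.382556, 3.611044, 15.300000)
after step 4 (δ=0.17, a=0.7): (-3.944887, -7.112974, 3.884622, 15.475000)

(-3.9449, -7.1130, 3.8846, 15.4750)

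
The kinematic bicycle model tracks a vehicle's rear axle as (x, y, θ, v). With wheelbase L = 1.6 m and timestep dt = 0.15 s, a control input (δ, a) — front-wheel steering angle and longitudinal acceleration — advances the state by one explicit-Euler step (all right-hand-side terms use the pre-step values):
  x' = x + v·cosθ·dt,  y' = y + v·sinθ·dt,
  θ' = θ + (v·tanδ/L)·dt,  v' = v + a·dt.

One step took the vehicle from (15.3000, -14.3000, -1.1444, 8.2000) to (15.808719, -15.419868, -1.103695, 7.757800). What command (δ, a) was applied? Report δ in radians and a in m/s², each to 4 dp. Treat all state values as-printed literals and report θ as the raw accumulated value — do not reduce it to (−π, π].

δ = 0.0529, a = -2.9480

a = (v'−v)/dt = (-0.442200)/0.15 = -2.9480
Δθ = θ'−θ = 0.040705;  (v·dt/L) = 8.2000·0.15/1.6 = 0.768750
tan δ = Δθ·L/(v·dt) = 0.052950  →  δ = 0.0529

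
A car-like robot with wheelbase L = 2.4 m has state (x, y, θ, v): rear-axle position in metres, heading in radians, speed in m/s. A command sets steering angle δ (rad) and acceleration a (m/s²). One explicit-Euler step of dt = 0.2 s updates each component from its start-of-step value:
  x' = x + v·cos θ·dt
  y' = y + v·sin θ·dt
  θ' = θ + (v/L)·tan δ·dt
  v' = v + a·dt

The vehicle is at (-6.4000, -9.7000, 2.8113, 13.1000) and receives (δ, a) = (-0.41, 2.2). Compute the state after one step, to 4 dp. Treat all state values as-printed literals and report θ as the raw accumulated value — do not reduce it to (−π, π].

(-8.8784, -8.8503, 2.3368, 13.5400)

x' = -6.4000 + 13.1000·cos(2.8113)·0.2 = -8.8784
y' = -9.7000 + 13.1000·sin(2.8113)·0.2 = -8.8503
θ' = 2.8113 + (13.1000/2.4)·tan(-0.41)·0.2 = 2.3368
v' = 13.1000 + 2.2000·0.2 = 13.5400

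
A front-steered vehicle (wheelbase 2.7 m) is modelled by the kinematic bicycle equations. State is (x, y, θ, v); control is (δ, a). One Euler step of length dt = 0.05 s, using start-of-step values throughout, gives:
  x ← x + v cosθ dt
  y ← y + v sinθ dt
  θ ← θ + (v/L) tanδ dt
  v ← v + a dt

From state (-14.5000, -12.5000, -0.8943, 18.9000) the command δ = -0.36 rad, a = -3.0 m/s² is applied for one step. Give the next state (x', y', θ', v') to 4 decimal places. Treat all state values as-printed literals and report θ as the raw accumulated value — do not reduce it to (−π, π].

(-13.9084, -13.2369, -1.0260, 18.7500)

x' = -14.5000 + 18.9000·cos(-0.8943)·0.05 = -13.9084
y' = -12.5000 + 18.9000·sin(-0.8943)·0.05 = -13.2369
θ' = -0.8943 + (18.9000/2.7)·tan(-0.36)·0.05 = -1.0260
v' = 18.9000 − 3.0000·0.05 = 18.7500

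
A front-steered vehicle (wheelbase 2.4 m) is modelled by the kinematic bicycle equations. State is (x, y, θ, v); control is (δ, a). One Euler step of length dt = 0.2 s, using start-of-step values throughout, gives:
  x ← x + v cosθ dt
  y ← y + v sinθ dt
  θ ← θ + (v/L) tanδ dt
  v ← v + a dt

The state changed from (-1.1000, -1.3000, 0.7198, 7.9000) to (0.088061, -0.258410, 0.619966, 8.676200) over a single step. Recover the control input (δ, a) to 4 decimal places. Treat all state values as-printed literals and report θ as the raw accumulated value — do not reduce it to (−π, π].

δ = -0.1505, a = 3.8810

a = (v'−v)/dt = (0.776200)/0.2 = 3.8810
Δθ = θ'−θ = -0.099834;  (v·dt/L) = 7.9000·0.2/2.4 = 0.658333
tan δ = Δθ·L/(v·dt) = -0.151647  →  δ = -0.1505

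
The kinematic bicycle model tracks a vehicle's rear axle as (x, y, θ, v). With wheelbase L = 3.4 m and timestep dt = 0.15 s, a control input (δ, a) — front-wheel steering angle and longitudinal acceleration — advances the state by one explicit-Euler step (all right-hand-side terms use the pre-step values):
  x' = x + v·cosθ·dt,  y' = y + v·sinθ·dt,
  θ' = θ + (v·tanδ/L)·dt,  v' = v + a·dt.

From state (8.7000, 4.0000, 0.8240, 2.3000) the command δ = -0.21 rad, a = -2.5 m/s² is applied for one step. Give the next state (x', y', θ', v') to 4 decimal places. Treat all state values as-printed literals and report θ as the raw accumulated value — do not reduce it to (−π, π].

x' = 8.7000 + 2.3000·cos(0.8240)·0.15 = 8.9344
y' = 4.0000 + 2.3000·sin(0.8240)·0.15 = 4.2532
θ' = 0.8240 + (2.3000/3.4)·tan(-0.21)·0.15 = 0.8024
v' = 2.3000 − 2.5000·0.15 = 1.9250

(8.9344, 4.2532, 0.8024, 1.9250)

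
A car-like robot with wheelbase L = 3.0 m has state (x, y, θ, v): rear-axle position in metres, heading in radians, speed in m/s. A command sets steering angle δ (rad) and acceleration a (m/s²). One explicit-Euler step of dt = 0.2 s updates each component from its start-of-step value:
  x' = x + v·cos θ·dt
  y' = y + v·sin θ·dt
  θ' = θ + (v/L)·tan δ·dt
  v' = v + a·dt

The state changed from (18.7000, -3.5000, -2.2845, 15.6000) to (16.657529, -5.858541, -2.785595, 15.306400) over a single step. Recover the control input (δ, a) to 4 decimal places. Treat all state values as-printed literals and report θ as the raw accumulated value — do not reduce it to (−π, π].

a = (v'−v)/dt = (-0.293600)/0.2 = -1.4680
Δθ = θ'−θ = -0.501095;  (v·dt/L) = 15.6000·0.2/3.0 = 1.040000
tan δ = Δθ·L/(v·dt) = -0.481822  →  δ = -0.4490

δ = -0.4490, a = -1.4680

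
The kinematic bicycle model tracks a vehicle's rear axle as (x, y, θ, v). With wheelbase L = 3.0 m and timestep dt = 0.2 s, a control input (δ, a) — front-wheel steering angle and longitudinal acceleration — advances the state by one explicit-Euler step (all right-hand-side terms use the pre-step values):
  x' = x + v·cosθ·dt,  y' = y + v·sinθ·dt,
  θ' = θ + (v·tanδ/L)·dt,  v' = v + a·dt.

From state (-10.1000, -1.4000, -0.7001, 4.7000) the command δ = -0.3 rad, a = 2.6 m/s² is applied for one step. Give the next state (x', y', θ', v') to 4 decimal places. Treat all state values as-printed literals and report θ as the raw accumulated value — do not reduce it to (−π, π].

x' = -10.1000 + 4.7000·cos(-0.7001)·0.2 = -9.3811
y' = -1.4000 + 4.7000·sin(-0.7001)·0.2 = -2.0056
θ' = -0.7001 + (4.7000/3.0)·tan(-0.3)·0.2 = -0.7970
v' = 4.7000 + 2.6000·0.2 = 5.2200

(-9.3811, -2.0056, -0.7970, 5.2200)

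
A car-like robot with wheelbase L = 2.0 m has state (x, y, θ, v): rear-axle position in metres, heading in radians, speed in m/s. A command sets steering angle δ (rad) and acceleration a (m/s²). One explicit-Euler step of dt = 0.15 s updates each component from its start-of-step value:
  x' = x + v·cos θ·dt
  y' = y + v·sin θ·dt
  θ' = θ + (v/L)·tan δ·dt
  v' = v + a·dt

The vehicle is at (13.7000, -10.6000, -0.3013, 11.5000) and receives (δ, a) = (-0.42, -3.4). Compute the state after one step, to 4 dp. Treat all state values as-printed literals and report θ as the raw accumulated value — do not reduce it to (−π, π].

x' = 13.7000 + 11.5000·cos(-0.3013)·0.15 = 15.3473
y' = -10.6000 + 11.5000·sin(-0.3013)·0.15 = -11.1119
θ' = -0.3013 + (11.5000/2.0)·tan(-0.42)·0.15 = -0.6865
v' = 11.5000 − 3.4000·0.15 = 10.9900

(15.3473, -11.1119, -0.6865, 10.9900)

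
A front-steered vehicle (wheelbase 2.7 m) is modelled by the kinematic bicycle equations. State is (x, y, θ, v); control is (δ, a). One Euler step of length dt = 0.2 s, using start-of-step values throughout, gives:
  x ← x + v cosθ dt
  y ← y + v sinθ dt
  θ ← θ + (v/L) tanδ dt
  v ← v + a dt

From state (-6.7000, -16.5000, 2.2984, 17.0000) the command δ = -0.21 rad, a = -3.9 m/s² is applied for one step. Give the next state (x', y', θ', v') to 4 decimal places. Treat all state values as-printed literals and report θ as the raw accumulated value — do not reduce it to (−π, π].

x' = -6.7000 + 17.0000·cos(2.2984)·0.2 = -8.9613
y' = -16.5000 + 17.0000·sin(2.2984)·0.2 = -13.9610
θ' = 2.2984 + (17.0000/2.7)·tan(-0.21)·0.2 = 2.0300
v' = 17.0000 − 3.9000·0.2 = 16.2200

(-8.9613, -13.9610, 2.0300, 16.2200)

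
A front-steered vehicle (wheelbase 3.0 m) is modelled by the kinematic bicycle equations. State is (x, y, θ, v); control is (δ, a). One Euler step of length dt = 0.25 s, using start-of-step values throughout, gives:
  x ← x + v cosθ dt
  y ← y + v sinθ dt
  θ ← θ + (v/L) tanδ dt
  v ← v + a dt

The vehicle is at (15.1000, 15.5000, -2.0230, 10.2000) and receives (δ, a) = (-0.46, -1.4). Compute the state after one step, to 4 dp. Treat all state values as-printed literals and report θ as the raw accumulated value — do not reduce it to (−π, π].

(13.9858, 13.2063, -2.4441, 9.8500)

x' = 15.1000 + 10.2000·cos(-2.0230)·0.25 = 13.9858
y' = 15.5000 + 10.2000·sin(-2.0230)·0.25 = 13.2063
θ' = -2.0230 + (10.2000/3.0)·tan(-0.46)·0.25 = -2.4441
v' = 10.2000 − 1.4000·0.25 = 9.8500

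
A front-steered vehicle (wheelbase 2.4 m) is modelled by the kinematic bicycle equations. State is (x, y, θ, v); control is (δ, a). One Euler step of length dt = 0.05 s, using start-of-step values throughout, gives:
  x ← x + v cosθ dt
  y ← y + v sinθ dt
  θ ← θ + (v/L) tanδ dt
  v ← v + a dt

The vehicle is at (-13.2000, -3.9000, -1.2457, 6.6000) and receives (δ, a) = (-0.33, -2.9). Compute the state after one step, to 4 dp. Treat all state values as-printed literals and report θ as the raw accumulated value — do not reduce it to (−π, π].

(-13.0946, -4.2127, -1.2928, 6.4550)

x' = -13.2000 + 6.6000·cos(-1.2457)·0.05 = -13.0946
y' = -3.9000 + 6.6000·sin(-1.2457)·0.05 = -4.2127
θ' = -1.2457 + (6.6000/2.4)·tan(-0.33)·0.05 = -1.2928
v' = 6.6000 − 2.9000·0.05 = 6.4550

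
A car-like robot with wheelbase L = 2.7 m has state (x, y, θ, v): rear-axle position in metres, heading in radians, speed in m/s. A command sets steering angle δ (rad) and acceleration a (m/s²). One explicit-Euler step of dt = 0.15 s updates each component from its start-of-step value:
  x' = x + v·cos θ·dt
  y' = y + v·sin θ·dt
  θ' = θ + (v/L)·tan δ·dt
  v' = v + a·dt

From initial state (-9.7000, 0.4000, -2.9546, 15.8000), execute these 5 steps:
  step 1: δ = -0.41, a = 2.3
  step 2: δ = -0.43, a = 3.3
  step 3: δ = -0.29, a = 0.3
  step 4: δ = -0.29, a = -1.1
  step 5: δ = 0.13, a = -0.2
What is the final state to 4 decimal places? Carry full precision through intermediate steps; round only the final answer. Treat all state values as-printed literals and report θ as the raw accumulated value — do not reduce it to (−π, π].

(-19.0411, 6.0509, -4.1800, 16.4900)

after step 1 (δ=-0.41, a=2.3): (-12.028686, -0.040594, -3.336110, 16.145000)
after step 2 (δ=-0.43, a=3.3): (-14.404764, 0.427512, -3.747467, 16.640000)
after step 3 (δ=-0.29, a=0.3): (-16.456487, 1.848937, -4.023333, 16.685000)
after step 4 (δ=-0.29, a=-1.1): (-18.047757, 3.780676, -4.299945, 16.520000)
after step 5 (δ=0.13, a=-0.2): (-19.041062, 6.050881, -4.179958, 16.490000)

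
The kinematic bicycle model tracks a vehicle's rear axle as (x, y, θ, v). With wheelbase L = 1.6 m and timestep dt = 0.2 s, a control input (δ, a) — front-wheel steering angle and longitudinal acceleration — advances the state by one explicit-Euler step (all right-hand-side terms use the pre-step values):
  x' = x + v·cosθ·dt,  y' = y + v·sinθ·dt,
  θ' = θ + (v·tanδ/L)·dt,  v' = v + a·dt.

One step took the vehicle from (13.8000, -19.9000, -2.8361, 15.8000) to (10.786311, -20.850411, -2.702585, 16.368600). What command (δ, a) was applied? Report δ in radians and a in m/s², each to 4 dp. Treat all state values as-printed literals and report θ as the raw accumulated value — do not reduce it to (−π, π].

δ = 0.0675, a = 2.8430

a = (v'−v)/dt = (0.568600)/0.2 = 2.8430
Δθ = θ'−θ = 0.133515;  (v·dt/L) = 15.8000·0.2/1.6 = 1.975000
tan δ = Δθ·L/(v·dt) = 0.067603  →  δ = 0.0675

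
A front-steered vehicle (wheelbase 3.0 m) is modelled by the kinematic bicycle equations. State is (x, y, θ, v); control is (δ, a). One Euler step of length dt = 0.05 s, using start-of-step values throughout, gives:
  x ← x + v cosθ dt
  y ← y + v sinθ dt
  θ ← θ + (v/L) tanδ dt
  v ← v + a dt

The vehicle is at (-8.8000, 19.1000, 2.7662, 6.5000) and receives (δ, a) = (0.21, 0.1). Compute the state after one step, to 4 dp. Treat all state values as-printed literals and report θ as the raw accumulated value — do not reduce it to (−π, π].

(-9.1024, 19.2192, 2.7893, 6.5050)

x' = -8.8000 + 6.5000·cos(2.7662)·0.05 = -9.1024
y' = 19.1000 + 6.5000·sin(2.7662)·0.05 = 19.2192
θ' = 2.7662 + (6.5000/3.0)·tan(0.21)·0.05 = 2.7893
v' = 6.5000 + 0.1000·0.05 = 6.5050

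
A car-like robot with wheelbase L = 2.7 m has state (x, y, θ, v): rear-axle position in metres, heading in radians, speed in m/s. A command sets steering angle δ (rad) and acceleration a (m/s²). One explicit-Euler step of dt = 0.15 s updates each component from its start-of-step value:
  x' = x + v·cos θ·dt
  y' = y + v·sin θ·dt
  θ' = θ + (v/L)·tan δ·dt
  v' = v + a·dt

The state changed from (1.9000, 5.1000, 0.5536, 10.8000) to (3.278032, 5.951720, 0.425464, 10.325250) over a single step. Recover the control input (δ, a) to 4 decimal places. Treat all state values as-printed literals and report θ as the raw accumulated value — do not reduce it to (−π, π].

a = (v'−v)/dt = (-0.474750)/0.15 = -3.1650
Δθ = θ'−θ = -0.128136;  (v·dt/L) = 10.8000·0.15/2.7 = 0.600000
tan δ = Δθ·L/(v·dt) = -0.213560  →  δ = -0.2104

δ = -0.2104, a = -3.1650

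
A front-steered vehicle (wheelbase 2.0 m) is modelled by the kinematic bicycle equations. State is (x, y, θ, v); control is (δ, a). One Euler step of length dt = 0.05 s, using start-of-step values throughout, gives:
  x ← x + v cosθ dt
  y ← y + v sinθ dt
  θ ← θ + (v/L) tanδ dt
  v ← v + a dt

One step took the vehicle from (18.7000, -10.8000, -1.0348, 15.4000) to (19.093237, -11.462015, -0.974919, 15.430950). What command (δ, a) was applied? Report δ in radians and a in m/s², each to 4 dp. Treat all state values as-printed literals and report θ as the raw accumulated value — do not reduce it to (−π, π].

a = (v'−v)/dt = (0.030950)/0.05 = 0.6190
Δθ = θ'−θ = 0.059881;  (v·dt/L) = 15.4000·0.05/2.0 = 0.385000
tan δ = Δθ·L/(v·dt) = 0.155535  →  δ = 0.1543

δ = 0.1543, a = 0.6190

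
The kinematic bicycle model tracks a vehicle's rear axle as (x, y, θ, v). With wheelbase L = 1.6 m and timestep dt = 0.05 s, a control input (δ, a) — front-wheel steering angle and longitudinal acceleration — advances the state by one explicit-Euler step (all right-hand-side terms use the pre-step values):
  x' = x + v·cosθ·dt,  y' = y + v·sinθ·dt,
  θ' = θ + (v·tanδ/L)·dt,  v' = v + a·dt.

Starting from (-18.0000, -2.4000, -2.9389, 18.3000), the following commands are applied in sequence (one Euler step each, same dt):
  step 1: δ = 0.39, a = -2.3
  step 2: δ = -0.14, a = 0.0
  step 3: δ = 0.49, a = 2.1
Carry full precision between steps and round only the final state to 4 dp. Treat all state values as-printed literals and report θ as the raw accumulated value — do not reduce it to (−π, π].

(-20.5715, -3.2880, -2.4808, 18.2900)

after step 1 (δ=0.39, a=-2.3): (-18.896268, -2.584196, -2.703828, 18.185000)
after step 2 (δ=-0.14, a=0.0): (-19.719777, -2.969642, -2.783911, 18.185000)
after step 3 (δ=0.49, a=2.1): (-20.571482, -3.287974, -2.480797, 18.290000)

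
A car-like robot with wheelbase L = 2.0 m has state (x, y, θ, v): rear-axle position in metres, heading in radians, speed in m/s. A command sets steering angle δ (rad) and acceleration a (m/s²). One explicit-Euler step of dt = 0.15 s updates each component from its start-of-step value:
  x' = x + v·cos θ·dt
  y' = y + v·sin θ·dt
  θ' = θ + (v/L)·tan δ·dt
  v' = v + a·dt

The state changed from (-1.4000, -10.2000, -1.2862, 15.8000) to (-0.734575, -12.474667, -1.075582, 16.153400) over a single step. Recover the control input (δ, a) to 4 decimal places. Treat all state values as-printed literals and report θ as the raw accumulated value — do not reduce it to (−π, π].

δ = 0.1759, a = 2.3560

a = (v'−v)/dt = (0.353400)/0.15 = 2.3560
Δθ = θ'−θ = 0.210618;  (v·dt/L) = 15.8000·0.15/2.0 = 1.185000
tan δ = Δθ·L/(v·dt) = 0.177737  →  δ = 0.1759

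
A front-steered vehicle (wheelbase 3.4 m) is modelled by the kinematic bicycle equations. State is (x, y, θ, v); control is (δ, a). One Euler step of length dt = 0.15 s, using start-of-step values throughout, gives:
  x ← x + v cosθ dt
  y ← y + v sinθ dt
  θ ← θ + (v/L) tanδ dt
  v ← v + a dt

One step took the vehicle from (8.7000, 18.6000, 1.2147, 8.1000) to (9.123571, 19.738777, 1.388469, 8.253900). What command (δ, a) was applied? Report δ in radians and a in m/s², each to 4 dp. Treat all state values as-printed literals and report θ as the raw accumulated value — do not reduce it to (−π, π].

δ = 0.4526, a = 1.0260

a = (v'−v)/dt = (0.153900)/0.15 = 1.0260
Δθ = θ'−θ = 0.173769;  (v·dt/L) = 8.1000·0.15/3.4 = 0.357353
tan δ = Δθ·L/(v·dt) = 0.486267  →  δ = 0.4526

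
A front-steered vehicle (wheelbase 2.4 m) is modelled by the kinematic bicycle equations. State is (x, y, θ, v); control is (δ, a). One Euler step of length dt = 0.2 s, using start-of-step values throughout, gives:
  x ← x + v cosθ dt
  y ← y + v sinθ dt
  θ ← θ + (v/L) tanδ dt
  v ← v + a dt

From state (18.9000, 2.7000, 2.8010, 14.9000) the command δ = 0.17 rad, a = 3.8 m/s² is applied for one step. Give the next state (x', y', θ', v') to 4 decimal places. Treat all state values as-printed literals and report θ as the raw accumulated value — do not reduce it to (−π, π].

(16.0912, 3.6955, 3.0141, 15.6600)

x' = 18.9000 + 14.9000·cos(2.8010)·0.2 = 16.0912
y' = 2.7000 + 14.9000·sin(2.8010)·0.2 = 3.6955
θ' = 2.8010 + (14.9000/2.4)·tan(0.17)·0.2 = 3.0141
v' = 14.9000 + 3.8000·0.2 = 15.6600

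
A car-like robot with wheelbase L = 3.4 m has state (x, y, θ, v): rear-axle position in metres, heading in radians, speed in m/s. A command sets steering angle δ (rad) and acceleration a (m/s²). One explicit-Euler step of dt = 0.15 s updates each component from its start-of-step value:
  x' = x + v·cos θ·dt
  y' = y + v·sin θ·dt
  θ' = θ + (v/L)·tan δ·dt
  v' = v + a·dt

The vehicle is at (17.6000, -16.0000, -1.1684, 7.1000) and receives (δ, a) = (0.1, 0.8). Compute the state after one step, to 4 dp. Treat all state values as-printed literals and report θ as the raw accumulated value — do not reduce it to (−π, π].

(18.0171, -16.9799, -1.1370, 7.2200)

x' = 17.6000 + 7.1000·cos(-1.1684)·0.15 = 18.0171
y' = -16.0000 + 7.1000·sin(-1.1684)·0.15 = -16.9799
θ' = -1.1684 + (7.1000/3.4)·tan(0.1)·0.15 = -1.1370
v' = 7.1000 + 0.8000·0.15 = 7.2200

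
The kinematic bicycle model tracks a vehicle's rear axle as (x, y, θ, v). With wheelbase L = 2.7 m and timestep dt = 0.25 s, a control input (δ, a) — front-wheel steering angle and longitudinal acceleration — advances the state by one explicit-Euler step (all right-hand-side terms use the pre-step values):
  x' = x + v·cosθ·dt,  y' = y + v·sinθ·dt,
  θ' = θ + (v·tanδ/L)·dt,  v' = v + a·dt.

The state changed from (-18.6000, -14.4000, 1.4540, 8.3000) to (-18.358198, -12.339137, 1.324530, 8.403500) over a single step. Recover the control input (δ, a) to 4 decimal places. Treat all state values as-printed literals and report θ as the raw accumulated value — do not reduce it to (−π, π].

δ = -0.1669, a = 0.4140

a = (v'−v)/dt = (0.103500)/0.25 = 0.4140
Δθ = θ'−θ = -0.129470;  (v·dt/L) = 8.3000·0.25/2.7 = 0.768519
tan δ = Δθ·L/(v·dt) = -0.168467  →  δ = -0.1669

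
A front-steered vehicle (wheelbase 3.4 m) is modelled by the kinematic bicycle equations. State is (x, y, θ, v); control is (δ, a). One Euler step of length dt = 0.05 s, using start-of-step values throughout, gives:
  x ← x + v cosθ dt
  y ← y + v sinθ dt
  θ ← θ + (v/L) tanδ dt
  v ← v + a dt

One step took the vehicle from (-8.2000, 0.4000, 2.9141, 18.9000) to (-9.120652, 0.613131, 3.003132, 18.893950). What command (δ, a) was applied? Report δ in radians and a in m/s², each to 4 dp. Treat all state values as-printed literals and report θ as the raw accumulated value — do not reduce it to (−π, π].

a = (v'−v)/dt = (-0.006050)/0.05 = -0.1210
Δθ = θ'−θ = 0.089032;  (v·dt/L) = 18.9000·0.05/3.4 = 0.277941
tan δ = Δθ·L/(v·dt) = 0.320327  →  δ = 0.3100

δ = 0.3100, a = -0.1210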